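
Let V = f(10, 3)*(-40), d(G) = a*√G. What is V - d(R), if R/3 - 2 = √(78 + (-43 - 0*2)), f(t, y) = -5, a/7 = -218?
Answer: 200 + 1526*√(6 + 3*√35) ≈ 7636.5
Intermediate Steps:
a = -1526 (a = 7*(-218) = -1526)
R = 6 + 3*√35 (R = 6 + 3*√(78 + (-43 - 0*2)) = 6 + 3*√(78 + (-43 - 1*0)) = 6 + 3*√(78 + (-43 + 0)) = 6 + 3*√(78 - 43) = 6 + 3*√35 ≈ 23.748)
d(G) = -1526*√G
V = 200 (V = -5*(-40) = 200)
V - d(R) = 200 - (-1526)*√(6 + 3*√35) = 200 + 1526*√(6 + 3*√35)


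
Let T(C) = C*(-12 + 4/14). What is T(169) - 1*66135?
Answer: -476803/7 ≈ -68115.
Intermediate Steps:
T(C) = -82*C/7 (T(C) = C*(-12 + 4*(1/14)) = C*(-12 + 2/7) = C*(-82/7) = -82*C/7)
T(169) - 1*66135 = -82/7*169 - 1*66135 = -13858/7 - 66135 = -476803/7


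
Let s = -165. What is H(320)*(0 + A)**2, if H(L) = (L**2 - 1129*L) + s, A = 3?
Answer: -2331405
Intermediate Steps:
H(L) = -165 + L**2 - 1129*L (H(L) = (L**2 - 1129*L) - 165 = -165 + L**2 - 1129*L)
H(320)*(0 + A)**2 = (-165 + 320**2 - 1129*320)*(0 + 3)**2 = (-165 + 102400 - 361280)*3**2 = -259045*9 = -2331405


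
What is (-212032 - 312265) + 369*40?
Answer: -509537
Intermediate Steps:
(-212032 - 312265) + 369*40 = -524297 + 14760 = -509537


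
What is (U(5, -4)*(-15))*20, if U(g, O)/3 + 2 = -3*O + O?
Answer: -5400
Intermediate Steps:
U(g, O) = -6 - 6*O (U(g, O) = -6 + 3*(-3*O + O) = -6 + 3*(-2*O) = -6 - 6*O)
(U(5, -4)*(-15))*20 = ((-6 - 6*(-4))*(-15))*20 = ((-6 + 24)*(-15))*20 = (18*(-15))*20 = -270*20 = -5400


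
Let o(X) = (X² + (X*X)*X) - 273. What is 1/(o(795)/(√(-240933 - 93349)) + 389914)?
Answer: 5667010076/13214045921447687 + 284356137*I*√1978/13214045921447687 ≈ 4.2886e-7 + 9.5706e-7*I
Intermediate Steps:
o(X) = -273 + X² + X³ (o(X) = (X² + X²*X) - 273 = (X² + X³) - 273 = -273 + X² + X³)
1/(o(795)/(√(-240933 - 93349)) + 389914) = 1/((-273 + 795² + 795³)/(√(-240933 - 93349)) + 389914) = 1/((-273 + 632025 + 502459875)/(√(-334282)) + 389914) = 1/(503091627/((13*I*√1978)) + 389914) = 1/(503091627*(-I*√1978/25714) + 389914) = 1/(-21873549*I*√1978/1118 + 389914) = 1/(389914 - 21873549*I*√1978/1118)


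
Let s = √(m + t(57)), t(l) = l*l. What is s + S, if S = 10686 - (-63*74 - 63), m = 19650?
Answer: 15411 + √22899 ≈ 15562.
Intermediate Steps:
t(l) = l²
s = √22899 (s = √(19650 + 57²) = √(19650 + 3249) = √22899 ≈ 151.32)
S = 15411 (S = 10686 - (-4662 - 63) = 10686 - 1*(-4725) = 10686 + 4725 = 15411)
s + S = √22899 + 15411 = 15411 + √22899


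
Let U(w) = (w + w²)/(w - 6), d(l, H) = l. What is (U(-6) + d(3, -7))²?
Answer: ¼ ≈ 0.25000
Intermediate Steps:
U(w) = (w + w²)/(-6 + w)
(U(-6) + d(3, -7))² = (-6*(1 - 6)/(-6 - 6) + 3)² = (-6*(-5)/(-12) + 3)² = (-6*(-1/12)*(-5) + 3)² = (-5/2 + 3)² = (½)² = ¼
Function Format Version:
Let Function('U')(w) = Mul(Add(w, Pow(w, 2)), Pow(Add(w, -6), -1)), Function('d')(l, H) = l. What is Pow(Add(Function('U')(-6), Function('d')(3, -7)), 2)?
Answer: Rational(1, 4) ≈ 0.25000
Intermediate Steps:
Function('U')(w) = Mul(Pow(Add(-6, w), -1), Add(w, Pow(w, 2))) (Function('U')(w) = Mul(Add(w, Pow(w, 2)), Pow(Add(-6, w), -1)) = Mul(Pow(Add(-6, w), -1), Add(w, Pow(w, 2))))
Pow(Add(Function('U')(-6), Function('d')(3, -7)), 2) = Pow(Add(Mul(-6, Pow(Add(-6, -6), -1), Add(1, -6)), 3), 2) = Pow(Add(Mul(-6, Pow(-12, -1), -5), 3), 2) = Pow(Add(Mul(-6, Rational(-1, 12), -5), 3), 2) = Pow(Add(Rational(-5, 2), 3), 2) = Pow(Rational(1, 2), 2) = Rational(1, 4)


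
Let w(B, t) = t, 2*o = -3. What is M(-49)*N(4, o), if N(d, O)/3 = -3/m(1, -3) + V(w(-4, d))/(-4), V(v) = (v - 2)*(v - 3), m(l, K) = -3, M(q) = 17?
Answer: 51/2 ≈ 25.500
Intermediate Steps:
o = -3/2 (o = (½)*(-3) = -3/2 ≈ -1.5000)
V(v) = (-3 + v)*(-2 + v) (V(v) = (-2 + v)*(-3 + v) = (-3 + v)*(-2 + v))
N(d, O) = -3/2 - 3*d²/4 + 15*d/4 (N(d, O) = 3*(-3/(-3) + (6 + d² - 5*d)/(-4)) = 3*(-3*(-⅓) + (6 + d² - 5*d)*(-¼)) = 3*(1 + (-3/2 - d²/4 + 5*d/4)) = 3*(-½ - d²/4 + 5*d/4) = -3/2 - 3*d²/4 + 15*d/4)
M(-49)*N(4, o) = 17*(-3/2 - ¾*4² + (15/4)*4) = 17*(-3/2 - ¾*16 + 15) = 17*(-3/2 - 12 + 15) = 17*(3/2) = 51/2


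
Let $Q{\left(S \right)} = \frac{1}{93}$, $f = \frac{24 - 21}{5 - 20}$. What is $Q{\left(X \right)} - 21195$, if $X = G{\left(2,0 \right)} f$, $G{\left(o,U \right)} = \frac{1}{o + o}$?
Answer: $- \frac{1971134}{93} \approx -21195.0$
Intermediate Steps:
$G{\left(o,U \right)} = \frac{1}{2 o}$
$f = - \frac{1}{5}$ ($f = \frac{3}{-15} = 3 \left(- \frac{1}{15}\right) = - \frac{1}{5} \approx -0.2$)
$X = - \frac{1}{20}$ ($X = \frac{1}{2 \cdot 2} \left(- \frac{1}{5}\right) = \frac{1}{2} \cdot \frac{1}{2} \left(- \frac{1}{5}\right) = \frac{1}{4} \left(- \frac{1}{5}\right) = - \frac{1}{20} \approx -0.05$)
$Q{\left(S \right)} = \frac{1}{93}$
$Q{\left(X \right)} - 21195 = \frac{1}{93} - 21195 = - \frac{1971134}{93}$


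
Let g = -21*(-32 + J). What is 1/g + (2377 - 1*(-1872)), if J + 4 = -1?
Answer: 3301474/777 ≈ 4249.0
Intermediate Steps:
J = -5 (J = -4 - 1 = -5)
g = 777 (g = -21*(-32 - 5) = -21*(-37) = 777)
1/g + (2377 - 1*(-1872)) = 1/777 + (2377 - 1*(-1872)) = 1/777 + (2377 + 1872) = 1/777 + 4249 = 3301474/777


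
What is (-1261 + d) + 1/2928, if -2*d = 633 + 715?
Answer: -5665679/2928 ≈ -1935.0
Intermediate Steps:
d = -674 (d = -(633 + 715)/2 = -½*1348 = -674)
(-1261 + d) + 1/2928 = (-1261 - 674) + 1/2928 = -1935 + 1/2928 = -5665679/2928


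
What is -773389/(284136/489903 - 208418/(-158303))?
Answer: -19992908584779967/49028061554 ≈ -4.0779e+5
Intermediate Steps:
-773389/(284136/489903 - 208418/(-158303)) = -773389/(284136*(1/489903) - 208418*(-1/158303)) = -773389/(94712/163301 + 208418/158303) = -773389/49028061554/25851038203 = -773389*25851038203/49028061554 = -19992908584779967/49028061554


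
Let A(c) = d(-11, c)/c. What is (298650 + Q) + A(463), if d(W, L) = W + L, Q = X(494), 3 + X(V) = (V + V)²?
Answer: 590228685/463 ≈ 1.2748e+6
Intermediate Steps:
X(V) = -3 + 4*V² (X(V) = -3 + (V + V)² = -3 + (2*V)² = -3 + 4*V²)
Q = 976141 (Q = -3 + 4*494² = -3 + 4*244036 = -3 + 976144 = 976141)
d(W, L) = L + W
A(c) = (-11 + c)/c (A(c) = (c - 11)/c = (-11 + c)/c)
(298650 + Q) + A(463) = (298650 + 976141) + (-11 + 463)/463 = 1274791 + (1/463)*452 = 1274791 + 452/463 = 590228685/463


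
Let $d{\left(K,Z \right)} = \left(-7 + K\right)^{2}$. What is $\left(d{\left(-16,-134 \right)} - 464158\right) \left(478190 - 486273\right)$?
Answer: $3747513207$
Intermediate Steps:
$\left(d{\left(-16,-134 \right)} - 464158\right) \left(478190 - 486273\right) = \left(\left(-7 - 16\right)^{2} - 464158\right) \left(478190 - 486273\right) = \left(\left(-23\right)^{2} - 464158\right) \left(-8083\right) = \left(529 - 464158\right) \left(-8083\right) = \left(-463629\right) \left(-8083\right) = 3747513207$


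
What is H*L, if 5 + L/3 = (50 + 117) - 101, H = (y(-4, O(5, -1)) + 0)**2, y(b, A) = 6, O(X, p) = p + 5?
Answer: 6588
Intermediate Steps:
O(X, p) = 5 + p
H = 36 (H = (6 + 0)**2 = 6**2 = 36)
L = 183 (L = -15 + 3*((50 + 117) - 101) = -15 + 3*(167 - 101) = -15 + 3*66 = -15 + 198 = 183)
H*L = 36*183 = 6588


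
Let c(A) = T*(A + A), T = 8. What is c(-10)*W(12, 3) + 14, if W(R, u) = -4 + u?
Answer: 174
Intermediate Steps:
c(A) = 16*A (c(A) = 8*(A + A) = 8*(2*A) = 16*A)
c(-10)*W(12, 3) + 14 = (16*(-10))*(-4 + 3) + 14 = -160*(-1) + 14 = 160 + 14 = 174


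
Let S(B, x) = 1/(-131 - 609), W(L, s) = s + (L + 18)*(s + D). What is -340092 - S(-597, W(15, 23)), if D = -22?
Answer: -251668079/740 ≈ -3.4009e+5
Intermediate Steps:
W(L, s) = s + (-22 + s)*(18 + L) (W(L, s) = s + (L + 18)*(s - 22) = s + (18 + L)*(-22 + s) = s + (-22 + s)*(18 + L))
S(B, x) = -1/740 (S(B, x) = 1/(-740) = -1/740)
-340092 - S(-597, W(15, 23)) = -340092 - 1*(-1/740) = -340092 + 1/740 = -251668079/740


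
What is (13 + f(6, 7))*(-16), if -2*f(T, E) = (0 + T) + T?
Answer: -112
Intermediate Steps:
f(T, E) = -T (f(T, E) = -((0 + T) + T)/2 = -(T + T)/2 = -T)
(13 + f(6, 7))*(-16) = (13 - 1*6)*(-16) = (13 - 6)*(-16) = 7*(-16) = -112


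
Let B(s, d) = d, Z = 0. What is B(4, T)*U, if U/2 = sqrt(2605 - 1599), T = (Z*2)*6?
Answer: 0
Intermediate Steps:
T = 0 (T = (0*2)*6 = 0*6 = 0)
U = 2*sqrt(1006) (U = 2*sqrt(2605 - 1599) = 2*sqrt(1006) ≈ 63.435)
B(4, T)*U = 0*(2*sqrt(1006)) = 0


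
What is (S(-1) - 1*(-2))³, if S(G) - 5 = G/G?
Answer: 512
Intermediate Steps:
S(G) = 6 (S(G) = 5 + G/G = 5 + 1 = 6)
(S(-1) - 1*(-2))³ = (6 - 1*(-2))³ = (6 + 2)³ = 8³ = 512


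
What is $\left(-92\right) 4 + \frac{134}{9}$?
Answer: $- \frac{3178}{9} \approx -353.11$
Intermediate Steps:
$\left(-92\right) 4 + \frac{134}{9} = -368 + 134 \cdot \frac{1}{9} = -368 + \frac{134}{9} = - \frac{3178}{9}$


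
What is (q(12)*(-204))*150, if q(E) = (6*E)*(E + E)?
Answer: -52876800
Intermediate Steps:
q(E) = 12*E**2 (q(E) = (6*E)*(2*E) = 12*E**2)
(q(12)*(-204))*150 = ((12*12**2)*(-204))*150 = ((12*144)*(-204))*150 = (1728*(-204))*150 = -352512*150 = -52876800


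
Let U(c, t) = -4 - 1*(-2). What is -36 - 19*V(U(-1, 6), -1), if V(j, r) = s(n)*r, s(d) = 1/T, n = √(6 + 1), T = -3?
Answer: -127/3 ≈ -42.333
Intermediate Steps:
n = √7 ≈ 2.6458
s(d) = -⅓ (s(d) = 1/(-3) = -⅓)
U(c, t) = -2 (U(c, t) = -4 + 2 = -2)
V(j, r) = -r/3
-36 - 19*V(U(-1, 6), -1) = -36 - (-19)*(-1)/3 = -36 - 19*⅓ = -36 - 19/3 = -127/3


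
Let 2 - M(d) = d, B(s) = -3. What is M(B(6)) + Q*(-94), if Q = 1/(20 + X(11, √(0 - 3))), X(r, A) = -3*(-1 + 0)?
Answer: 21/23 ≈ 0.91304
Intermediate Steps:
M(d) = 2 - d
X(r, A) = 3 (X(r, A) = -3*(-1) = 3)
Q = 1/23 (Q = 1/(20 + 3) = 1/23 ≈ 0.043478)
M(B(6)) + Q*(-94) = (2 - 1*(-3)) + (1/23)*(-94) = (2 + 3) - 94/23 = 5 - 94/23 = 21/23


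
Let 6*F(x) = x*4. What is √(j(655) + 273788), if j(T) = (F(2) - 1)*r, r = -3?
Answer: √273787 ≈ 523.25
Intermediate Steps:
F(x) = 2*x/3 (F(x) = (x*4)/6 = (4*x)/6 = 2*x/3)
j(T) = -1 (j(T) = ((⅔)*2 - 1)*(-3) = (4/3 - 1)*(-3) = (⅓)*(-3) = -1)
√(j(655) + 273788) = √(-1 + 273788) = √273787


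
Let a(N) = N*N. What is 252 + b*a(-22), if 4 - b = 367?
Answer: -175440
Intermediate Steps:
b = -363 (b = 4 - 1*367 = 4 - 367 = -363)
a(N) = N**2
252 + b*a(-22) = 252 - 363*(-22)**2 = 252 - 363*484 = 252 - 175692 = -175440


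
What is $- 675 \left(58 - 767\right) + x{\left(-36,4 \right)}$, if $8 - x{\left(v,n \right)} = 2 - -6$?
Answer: $478575$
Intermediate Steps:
$x{\left(v,n \right)} = 0$ ($x{\left(v,n \right)} = 8 - \left(2 - -6\right) = 8 - \left(2 + 6\right) = 8 - 8 = 0$)
$- 675 \left(58 - 767\right) + x{\left(-36,4 \right)} = - 675 \left(58 - 767\right) + 0 = \left(-675\right) \left(-709\right) + 0 = 478575 + 0 = 478575$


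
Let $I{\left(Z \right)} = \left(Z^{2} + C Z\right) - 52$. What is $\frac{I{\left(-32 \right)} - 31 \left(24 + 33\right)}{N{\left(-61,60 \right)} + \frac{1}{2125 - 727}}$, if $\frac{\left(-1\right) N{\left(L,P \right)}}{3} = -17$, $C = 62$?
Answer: $- \frac{3885042}{71299} \approx -54.489$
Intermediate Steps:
$N{\left(L,P \right)} = 51$ ($N{\left(L,P \right)} = \left(-3\right) \left(-17\right) = 51$)
$I{\left(Z \right)} = -52 + Z^{2} + 62 Z$ ($I{\left(Z \right)} = \left(Z^{2} + 62 Z\right) - 52 = -52 + Z^{2} + 62 Z$)
$\frac{I{\left(-32 \right)} - 31 \left(24 + 33\right)}{N{\left(-61,60 \right)} + \frac{1}{2125 - 727}} = \frac{\left(-52 + \left(-32\right)^{2} + 62 \left(-32\right)\right) - 31 \left(24 + 33\right)}{51 + \frac{1}{2125 - 727}} = \frac{\left(-52 + 1024 - 1984\right) - 1767}{51 + \frac{1}{1398}} = \frac{-1012 - 1767}{51 + \frac{1}{1398}} = - \frac{2779}{\frac{71299}{1398}} = \left(-2779\right) \frac{1398}{71299} = - \frac{3885042}{71299}$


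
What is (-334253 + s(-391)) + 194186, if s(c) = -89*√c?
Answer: -140067 - 89*I*√391 ≈ -1.4007e+5 - 1759.9*I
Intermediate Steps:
(-334253 + s(-391)) + 194186 = (-334253 - 89*I*√391) + 194186 = -140067 - 89*I*√391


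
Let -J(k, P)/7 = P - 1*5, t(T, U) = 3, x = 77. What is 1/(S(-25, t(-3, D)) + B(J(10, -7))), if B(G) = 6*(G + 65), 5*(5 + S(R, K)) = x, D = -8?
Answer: 5/4522 ≈ 0.0011057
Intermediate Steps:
S(R, K) = 52/5 (S(R, K) = -5 + (1/5)*77 = -5 + 77/5 = 52/5)
J(k, P) = 35 - 7*P (J(k, P) = -7*(P - 1*5) = -7*(P - 5) = -7*(-5 + P) = 35 - 7*P)
B(G) = 390 + 6*G (B(G) = 6*(65 + G) = 390 + 6*G)
1/(S(-25, t(-3, D)) + B(J(10, -7))) = 1/(52/5 + (390 + 6*(35 - 7*(-7)))) = 1/(52/5 + (390 + 6*(35 + 49))) = 1/(52/5 + (390 + 6*84)) = 1/(52/5 + (390 + 504)) = 1/(52/5 + 894) = 1/(4522/5) = 5/4522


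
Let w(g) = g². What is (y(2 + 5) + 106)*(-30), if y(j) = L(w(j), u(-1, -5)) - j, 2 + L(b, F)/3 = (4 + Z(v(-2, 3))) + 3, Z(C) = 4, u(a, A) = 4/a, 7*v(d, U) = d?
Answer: -3780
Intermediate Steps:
v(d, U) = d/7
L(b, F) = 27 (L(b, F) = -6 + 3*((4 + 4) + 3) = -6 + 3*(8 + 3) = -6 + 3*11 = -6 + 33 = 27)
y(j) = 27 - j
(y(2 + 5) + 106)*(-30) = ((27 - (2 + 5)) + 106)*(-30) = ((27 - 1*7) + 106)*(-30) = ((27 - 7) + 106)*(-30) = (20 + 106)*(-30) = 126*(-30) = -3780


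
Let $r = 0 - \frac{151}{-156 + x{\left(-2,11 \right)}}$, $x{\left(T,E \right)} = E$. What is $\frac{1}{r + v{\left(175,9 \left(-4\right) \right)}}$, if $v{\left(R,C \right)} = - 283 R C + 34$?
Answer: $\frac{145}{258525581} \approx 5.6087 \cdot 10^{-7}$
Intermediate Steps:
$v{\left(R,C \right)} = 34 - 283 C R$ ($v{\left(R,C \right)} = - 283 C R + 34 = 34 - 283 C R$)
$r = \frac{151}{145}$ ($r = 0 - \frac{151}{-156 + 11} = 0 - \frac{151}{-145} = 0 - - \frac{151}{145} = 0 + \frac{151}{145} = \frac{151}{145} \approx 1.0414$)
$\frac{1}{r + v{\left(175,9 \left(-4\right) \right)}} = \frac{1}{\frac{151}{145} - \left(-34 + 283 \cdot 9 \left(-4\right) 175\right)} = \frac{1}{\frac{151}{145} - \left(-34 - 1782900\right)} = \frac{1}{\frac{151}{145} + \left(34 + 1782900\right)} = \frac{1}{\frac{151}{145} + 1782934} = \frac{1}{\frac{258525581}{145}} = \frac{145}{258525581}$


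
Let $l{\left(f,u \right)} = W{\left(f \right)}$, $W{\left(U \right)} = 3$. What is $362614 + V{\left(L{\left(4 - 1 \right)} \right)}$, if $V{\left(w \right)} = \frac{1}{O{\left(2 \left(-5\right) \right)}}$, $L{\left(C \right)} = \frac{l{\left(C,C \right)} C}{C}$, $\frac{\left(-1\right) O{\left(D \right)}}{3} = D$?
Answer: $\frac{10878421}{30} \approx 3.6261 \cdot 10^{5}$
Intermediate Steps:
$O{\left(D \right)} = - 3 D$
$l{\left(f,u \right)} = 3$
$L{\left(C \right)} = 3$ ($L{\left(C \right)} = \frac{3 C}{C} = 3$)
$V{\left(w \right)} = \frac{1}{30}$ ($V{\left(w \right)} = \frac{1}{\left(-3\right) 2 \left(-5\right)} = \frac{1}{\left(-3\right) \left(-10\right)} = \frac{1}{30}$)
$362614 + V{\left(L{\left(4 - 1 \right)} \right)} = 362614 + \frac{1}{30} = \frac{10878421}{30}$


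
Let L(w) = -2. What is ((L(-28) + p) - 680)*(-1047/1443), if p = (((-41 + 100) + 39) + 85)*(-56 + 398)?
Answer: -21604496/481 ≈ -44916.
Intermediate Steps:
p = 62586 (p = ((59 + 39) + 85)*342 = (98 + 85)*342 = 183*342 = 62586)
((L(-28) + p) - 680)*(-1047/1443) = ((-2 + 62586) - 680)*(-1047/1443) = (62584 - 680)*(-1047*1/1443) = 61904*(-349/481) = -21604496/481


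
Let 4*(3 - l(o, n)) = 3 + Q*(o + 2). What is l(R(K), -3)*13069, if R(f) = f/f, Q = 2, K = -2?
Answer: 39207/4 ≈ 9801.8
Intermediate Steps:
R(f) = 1
l(o, n) = 5/4 - o/2 (l(o, n) = 3 - (3 + 2*(o + 2))/4 = 3 - (3 + 2*(2 + o))/4 = 3 - (3 + (4 + 2*o))/4 = 3 - (7 + 2*o)/4 = 3 + (-7/4 - o/2) = 5/4 - o/2)
l(R(K), -3)*13069 = (5/4 - 1/2*1)*13069 = (5/4 - 1/2)*13069 = (3/4)*13069 = 39207/4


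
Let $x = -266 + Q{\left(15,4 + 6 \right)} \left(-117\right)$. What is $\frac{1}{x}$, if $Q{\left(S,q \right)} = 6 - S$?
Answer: $\frac{1}{787} \approx 0.0012706$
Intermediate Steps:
$x = 787$ ($x = -266 + \left(6 - 15\right) \left(-117\right) = -266 - -1053 = -266 + 1053 = 787$)
$\frac{1}{x} = \frac{1}{787}$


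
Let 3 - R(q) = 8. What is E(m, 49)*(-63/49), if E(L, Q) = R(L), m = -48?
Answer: 45/7 ≈ 6.4286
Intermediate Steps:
R(q) = -5 (R(q) = 3 - 1*8 = 3 - 8 = -5)
E(L, Q) = -5
E(m, 49)*(-63/49) = -(-315)/49 = -5*(-9/7) = 45/7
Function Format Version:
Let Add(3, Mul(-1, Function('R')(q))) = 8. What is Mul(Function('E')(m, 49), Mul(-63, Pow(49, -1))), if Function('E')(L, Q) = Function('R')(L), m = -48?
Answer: Rational(45, 7) ≈ 6.4286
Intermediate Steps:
Function('R')(q) = -5 (Function('R')(q) = Add(3, Mul(-1, 8)) = Add(3, -8) = -5)
Function('E')(L, Q) = -5
Mul(Function('E')(m, 49), Mul(-63, Pow(49, -1))) = Mul(-5, Mul(-63, Pow(49, -1))) = Mul(-5, Mul(-63, Rational(1, 49))) = Mul(-5, Rational(-9, 7)) = Rational(45, 7)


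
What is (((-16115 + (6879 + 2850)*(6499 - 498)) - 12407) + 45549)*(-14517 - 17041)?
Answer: -1843011057848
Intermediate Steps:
(((-16115 + (6879 + 2850)*(6499 - 498)) - 12407) + 45549)*(-14517 - 17041) = (((-16115 + 9729*6001) - 12407) + 45549)*(-31558) = (((-16115 + 58383729) - 12407) + 45549)*(-31558) = ((58367614 - 12407) + 45549)*(-31558) = (58355207 + 45549)*(-31558) = 58400756*(-31558) = -1843011057848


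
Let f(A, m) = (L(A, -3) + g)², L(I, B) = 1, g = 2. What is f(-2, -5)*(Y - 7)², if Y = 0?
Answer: 441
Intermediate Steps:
f(A, m) = 9 (f(A, m) = (1 + 2)² = 3² = 9)
f(-2, -5)*(Y - 7)² = 9*(0 - 7)² = 9*(-7)² = 9*49 = 441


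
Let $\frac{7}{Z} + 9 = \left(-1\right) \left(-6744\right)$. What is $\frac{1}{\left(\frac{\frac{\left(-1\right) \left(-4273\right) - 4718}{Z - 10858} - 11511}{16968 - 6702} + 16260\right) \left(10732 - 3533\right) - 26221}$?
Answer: $\frac{125123073953}{14642083164119048720} \approx 8.5454 \cdot 10^{-9}$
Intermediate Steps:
$Z = \frac{7}{6735}$ ($Z = \frac{7}{-9 - -6744} = \frac{7}{-9 + 6744} = \frac{7}{6735} \approx 0.0010393$)
$\frac{1}{\left(\frac{\frac{\left(-1\right) \left(-4273\right) - 4718}{Z - 10858} - 11511}{16968 - 6702} + 16260\right) \left(10732 - 3533\right) - 26221} = \frac{1}{\left(\frac{\frac{\left(-1\right) \left(-4273\right) - 4718}{\frac{7}{6735} - 10858} - 11511}{16968 - 6702} + 16260\right) \left(10732 - 3533\right) - 26221} = \frac{1}{\left(\frac{\frac{4273 - 4718}{- \frac{73128623}{6735}} - 11511}{10266} + 16260\right) 7199 - 26221} = \frac{1}{\left(\left(\left(-445\right) \left(- \frac{6735}{73128623}\right) - 11511\right) \frac{1}{10266} + 16260\right) 7199 - 26221} = \frac{1}{\left(\left(\frac{2997075}{73128623} - 11511\right) \frac{1}{10266} + 16260\right) 7199 - 26221} = \frac{1}{\left(\left(- \frac{841780582278}{73128623}\right) \frac{1}{10266} + 16260\right) 7199 - 26221} = \frac{1}{\left(- \frac{140296763713}{125123073953} + 16260\right) 7199 - 26221} = \frac{1}{\frac{2034360885712067}{125123073953} \cdot 7199 - 26221} = \frac{1}{\frac{14645364016241170333}{125123073953} - 26221} = \frac{1}{\frac{14642083164119048720}{125123073953}} = \frac{125123073953}{14642083164119048720}$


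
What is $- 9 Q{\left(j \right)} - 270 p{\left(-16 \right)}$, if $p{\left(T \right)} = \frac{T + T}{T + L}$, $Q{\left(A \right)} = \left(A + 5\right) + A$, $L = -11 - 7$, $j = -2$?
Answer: $- \frac{4473}{17} \approx -263.12$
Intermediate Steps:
$L = -18$ ($L = -11 - 7 = -18$)
$Q{\left(A \right)} = 5 + 2 A$ ($Q{\left(A \right)} = \left(5 + A\right) + A = 5 + 2 A$)
$p{\left(T \right)} = \frac{2 T}{-18 + T}$ ($p{\left(T \right)} = \frac{T + T}{T - 18} = \frac{2 T}{-18 + T}$)
$- 9 Q{\left(j \right)} - 270 p{\left(-16 \right)} = - 9 \left(5 + 2 \left(-2\right)\right) - 270 \cdot 2 \left(-16\right) \frac{1}{-18 - 16} = - 9 \left(5 - 4\right) - 270 \cdot 2 \left(-16\right) \frac{1}{-34} = \left(-9\right) 1 - 270 \cdot 2 \left(-16\right) \left(- \frac{1}{34}\right) = -9 - \frac{4320}{17} = - \frac{4473}{17}$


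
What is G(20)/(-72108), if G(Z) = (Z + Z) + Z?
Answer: -5/6009 ≈ -0.00083209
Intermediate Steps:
G(Z) = 3*Z (G(Z) = 2*Z + Z = 3*Z)
G(20)/(-72108) = (3*20)/(-72108) = 60*(-1/72108) = -5/6009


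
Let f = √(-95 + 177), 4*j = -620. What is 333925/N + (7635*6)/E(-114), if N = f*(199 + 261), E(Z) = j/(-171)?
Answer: 1566702/31 + 66785*√82/7544 ≈ 50619.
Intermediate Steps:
j = -155 (j = (¼)*(-620) = -155)
f = √82 ≈ 9.0554
E(Z) = 155/171 (E(Z) = -155/(-171) = -155*(-1/171) = 155/171)
N = 460*√82 (N = √82*(199 + 261) = √82*460 = 460*√82 ≈ 4165.5)
333925/N + (7635*6)/E(-114) = 333925/((460*√82)) + (7635*6)/(155/171) = 333925*(√82/37720) + 45810*(171/155) = 66785*√82/7544 + 1566702/31 = 1566702/31 + 66785*√82/7544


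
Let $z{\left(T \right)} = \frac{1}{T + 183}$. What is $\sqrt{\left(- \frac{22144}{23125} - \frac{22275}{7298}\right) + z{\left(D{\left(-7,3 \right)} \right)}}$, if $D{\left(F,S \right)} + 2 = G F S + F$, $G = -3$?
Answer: $\frac{i \sqrt{10253016703745914578}}{1599904050} \approx 2.0014 i$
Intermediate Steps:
$D{\left(F,S \right)} = -2 + F - 3 F S$ ($D{\left(F,S \right)} = -2 + \left(- 3 F S + F\right) = -2 - \left(- F + 3 F S\right) = -2 + F - 3 F S$)
$z{\left(T \right)} = \frac{1}{183 + T}$
$\sqrt{\left(- \frac{22144}{23125} - \frac{22275}{7298}\right) + z{\left(D{\left(-7,3 \right)} \right)}} = \sqrt{\left(- \frac{22144}{23125} - \frac{22275}{7298}\right) + \frac{1}{183 - \left(9 - 63\right)}} = \sqrt{\left(\left(-22144\right) \frac{1}{23125} - \frac{22275}{7298}\right) + \frac{1}{183 - -54}} = \sqrt{\left(- \frac{22144}{23125} - \frac{22275}{7298}\right) + \frac{1}{183 + 54}} = \sqrt{- \frac{676716287}{168766250} + \frac{1}{237}} = \sqrt{- \frac{160212993769}{39997601250}} = \frac{i \sqrt{10253016703745914578}}{1599904050}$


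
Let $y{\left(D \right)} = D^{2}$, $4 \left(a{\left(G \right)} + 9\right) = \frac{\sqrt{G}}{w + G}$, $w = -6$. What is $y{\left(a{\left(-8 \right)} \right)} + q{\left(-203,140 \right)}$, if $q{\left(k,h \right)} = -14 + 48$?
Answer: $\frac{45079}{392} + \frac{9 i \sqrt{2}}{14} \approx 115.0 + 0.90914 i$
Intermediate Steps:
$a{\left(G \right)} = -9 + \frac{\sqrt{G}}{4 \left(-6 + G\right)}$ ($a{\left(G \right)} = -9 + \frac{\frac{1}{-6 + G} \sqrt{G}}{4} = -9 + \frac{\sqrt{G} \frac{1}{-6 + G}}{4} = -9 + \frac{\sqrt{G}}{4 \left(-6 + G\right)}$)
$q{\left(k,h \right)} = 34$
$y{\left(a{\left(-8 \right)} \right)} + q{\left(-203,140 \right)} = \left(\frac{216 + \sqrt{-8} - -288}{4 \left(-6 - 8\right)}\right)^{2} + 34 = \left(\frac{216 + 2 i \sqrt{2} + 288}{4 \left(-14\right)}\right)^{2} + 34 = \left(\frac{1}{4} \left(- \frac{1}{14}\right) \left(504 + 2 i \sqrt{2}\right)\right)^{2} + 34 = \left(-9 - \frac{i \sqrt{2}}{28}\right)^{2} + 34 = 34 + \left(-9 - \frac{i \sqrt{2}}{28}\right)^{2}$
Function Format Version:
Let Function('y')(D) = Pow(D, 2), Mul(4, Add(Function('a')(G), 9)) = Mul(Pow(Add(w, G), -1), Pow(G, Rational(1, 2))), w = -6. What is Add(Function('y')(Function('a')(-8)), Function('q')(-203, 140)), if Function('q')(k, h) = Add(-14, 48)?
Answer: Add(Rational(45079, 392), Mul(Rational(9, 14), I, Pow(2, Rational(1, 2)))) ≈ Add(115.00, Mul(0.90914, I))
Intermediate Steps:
Function('a')(G) = Add(-9, Mul(Rational(1, 4), Pow(G, Rational(1, 2)), Pow(Add(-6, G), -1))) (Function('a')(G) = Add(-9, Mul(Rational(1, 4), Mul(Pow(Add(-6, G), -1), Pow(G, Rational(1, 2))))) = Add(-9, Mul(Rational(1, 4), Mul(Pow(G, Rational(1, 2)), Pow(Add(-6, G), -1)))) = Add(-9, Mul(Rational(1, 4), Pow(G, Rational(1, 2)), Pow(Add(-6, G), -1))))
Function('q')(k, h) = 34
Add(Function('y')(Function('a')(-8)), Function('q')(-203, 140)) = Add(Pow(Mul(Rational(1, 4), Pow(Add(-6, -8), -1), Add(216, Pow(-8, Rational(1, 2)), Mul(-36, -8))), 2), 34) = Add(Pow(Mul(Rational(1, 4), Pow(-14, -1), Add(216, Mul(2, I, Pow(2, Rational(1, 2))), 288)), 2), 34) = Add(Pow(Mul(Rational(1, 4), Rational(-1, 14), Add(504, Mul(2, I, Pow(2, Rational(1, 2))))), 2), 34) = Add(Pow(Add(-9, Mul(Rational(-1, 28), I, Pow(2, Rational(1, 2)))), 2), 34) = Add(34, Pow(Add(-9, Mul(Rational(-1, 28), I, Pow(2, Rational(1, 2)))), 2))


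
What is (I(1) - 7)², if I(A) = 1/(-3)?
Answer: 484/9 ≈ 53.778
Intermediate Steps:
I(A) = -⅓
(I(1) - 7)² = (-⅓ - 7)² = (-22/3)² = 484/9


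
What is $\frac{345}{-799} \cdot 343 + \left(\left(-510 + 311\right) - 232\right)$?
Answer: $- \frac{462704}{799} \approx -579.1$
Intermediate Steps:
$\frac{345}{-799} \cdot 343 + \left(\left(-510 + 311\right) - 232\right) = 345 \left(- \frac{1}{799}\right) 343 - 431 = \left(- \frac{345}{799}\right) 343 - 431 = - \frac{118335}{799} - 431 = - \frac{462704}{799}$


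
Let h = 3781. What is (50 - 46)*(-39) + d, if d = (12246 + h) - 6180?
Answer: 9691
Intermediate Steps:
d = 9847 (d = (12246 + 3781) - 6180 = 16027 - 6180 = 9847)
(50 - 46)*(-39) + d = (50 - 46)*(-39) + 9847 = 4*(-39) + 9847 = -156 + 9847 = 9691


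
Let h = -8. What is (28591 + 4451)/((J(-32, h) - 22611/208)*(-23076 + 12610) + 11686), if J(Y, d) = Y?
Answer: 3436368/154369555 ≈ 0.022261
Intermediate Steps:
(28591 + 4451)/((J(-32, h) - 22611/208)*(-23076 + 12610) + 11686) = (28591 + 4451)/((-32 - 22611/208)*(-23076 + 12610) + 11686) = 33042/((-32 - 22611*1/208)*(-10466) + 11686) = 33042/((-32 - 22611/208)*(-10466) + 11686) = 33042/(-29267/208*(-10466) + 11686) = 33042/(153154211/104 + 11686) = 33042/(154369555/104) = 33042*(104/154369555) = 3436368/154369555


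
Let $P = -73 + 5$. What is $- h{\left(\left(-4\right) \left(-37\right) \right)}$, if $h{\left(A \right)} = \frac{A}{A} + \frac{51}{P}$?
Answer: $- \frac{1}{4} \approx -0.25$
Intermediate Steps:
$P = -68$
$h{\left(A \right)} = \frac{1}{4}$ ($h{\left(A \right)} = \frac{A}{A} + \frac{51}{-68} = 1 + 51 \left(- \frac{1}{68}\right) = 1 - \frac{3}{4} = \frac{1}{4}$)
$- h{\left(\left(-4\right) \left(-37\right) \right)} = \left(-1\right) \frac{1}{4} = - \frac{1}{4}$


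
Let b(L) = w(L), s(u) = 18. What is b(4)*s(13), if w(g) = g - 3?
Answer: 18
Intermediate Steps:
w(g) = -3 + g
b(L) = -3 + L
b(4)*s(13) = (-3 + 4)*18 = 1*18 = 18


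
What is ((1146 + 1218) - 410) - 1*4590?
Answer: -2636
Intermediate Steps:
((1146 + 1218) - 410) - 1*4590 = (2364 - 410) - 4590 = 1954 - 4590 = -2636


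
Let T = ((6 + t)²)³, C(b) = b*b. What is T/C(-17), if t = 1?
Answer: 117649/289 ≈ 407.09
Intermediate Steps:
C(b) = b²
T = 117649 (T = ((6 + 1)²)³ = (7²)³ = 49³ = 117649)
T/C(-17) = 117649/((-17)²) = 117649/289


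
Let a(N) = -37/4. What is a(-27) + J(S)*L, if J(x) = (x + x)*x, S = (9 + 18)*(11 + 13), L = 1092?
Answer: 3668281307/4 ≈ 9.1707e+8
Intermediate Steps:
S = 648 (S = 27*24 = 648)
a(N) = -37/4 (a(N) = -37*¼ = -37/4)
J(x) = 2*x² (J(x) = (2*x)*x = 2*x²)
a(-27) + J(S)*L = -37/4 + (2*648²)*1092 = -37/4 + (2*419904)*1092 = -37/4 + 839808*1092 = -37/4 + 917070336 = 3668281307/4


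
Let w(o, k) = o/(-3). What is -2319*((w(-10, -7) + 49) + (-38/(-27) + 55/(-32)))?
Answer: -34744031/288 ≈ -1.2064e+5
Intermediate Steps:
w(o, k) = -o/3 (w(o, k) = o*(-⅓) = -o/3)
-2319*((w(-10, -7) + 49) + (-38/(-27) + 55/(-32))) = -2319*((-⅓*(-10) + 49) + (-38/(-27) + 55/(-32))) = -2319*((10/3 + 49) + (-38*(-1/27) + 55*(-1/32))) = -2319*(157/3 + (38/27 - 55/32)) = -2319*(157/3 - 269/864) = -2319*44947/864 = -34744031/288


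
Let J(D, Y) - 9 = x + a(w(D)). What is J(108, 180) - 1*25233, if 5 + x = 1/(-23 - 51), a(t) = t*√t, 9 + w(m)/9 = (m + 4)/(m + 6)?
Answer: -1866947/74 - 1371*I*√26049/361 ≈ -25229.0 - 612.95*I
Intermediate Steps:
w(m) = -81 + 9*(4 + m)/(6 + m) (w(m) = -81 + 9*((m + 4)/(m + 6)) = -81 + 9*((4 + m)/(6 + m)) = -81 + 9*(4 + m)/(6 + m))
a(t) = t^(3/2)
x = -371/74 (x = -5 + 1/(-23 - 51) = -5 + 1/(-74) = -5 - 1/74 = -371/74 ≈ -5.0135)
J(D, Y) = 295/74 + 54*√2*((-25 - 4*D)/(6 + D))^(3/2) (J(D, Y) = 9 + (-371/74 + (18*(-25 - 4*D)/(6 + D))^(3/2)) = 9 + (-371/74 + 54*√2*((-25 - 4*D)/(6 + D))^(3/2)) = 295/74 + 54*√2*((-25 - 4*D)/(6 + D))^(3/2))
J(108, 180) - 1*25233 = (295/74 + 54*√2*((-25 - 4*108)/(6 + 108))^(3/2)) - 1*25233 = (295/74 + 54*√2*((-25 - 432)/114)^(3/2)) - 25233 = (295/74 + 54*√2*((1/114)*(-457))^(3/2)) - 25233 = (295/74 + 54*√2*(-457/114)^(3/2)) - 25233 = (295/74 + 54*√2*(-457*I*√52098/12996)) - 25233 = (295/74 - 1371*I*√26049/361) - 25233 = -1866947/74 - 1371*I*√26049/361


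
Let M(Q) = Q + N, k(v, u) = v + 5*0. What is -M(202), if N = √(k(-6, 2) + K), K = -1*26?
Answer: -202 - 4*I*√2 ≈ -202.0 - 5.6569*I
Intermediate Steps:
k(v, u) = v (k(v, u) = v + 0 = v)
K = -26
N = 4*I*√2 (N = √(-6 - 26) = √(-32) = 4*I*√2 ≈ 5.6569*I)
M(Q) = Q + 4*I*√2
-M(202) = -(202 + 4*I*√2) = -202 - 4*I*√2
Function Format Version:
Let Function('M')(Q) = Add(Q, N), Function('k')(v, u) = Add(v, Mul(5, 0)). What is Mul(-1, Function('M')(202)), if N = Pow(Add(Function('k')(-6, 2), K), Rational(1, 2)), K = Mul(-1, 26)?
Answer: Add(-202, Mul(-4, I, Pow(2, Rational(1, 2)))) ≈ Add(-202.00, Mul(-5.6569, I))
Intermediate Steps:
Function('k')(v, u) = v (Function('k')(v, u) = Add(v, 0) = v)
K = -26
N = Mul(4, I, Pow(2, Rational(1, 2))) (N = Pow(Add(-6, -26), Rational(1, 2)) = Pow(-32, Rational(1, 2)) = Mul(4, I, Pow(2, Rational(1, 2))) ≈ Mul(5.6569, I))
Function('M')(Q) = Add(Q, Mul(4, I, Pow(2, Rational(1, 2))))
Mul(-1, Function('M')(202)) = Mul(-1, Add(202, Mul(4, I, Pow(2, Rational(1, 2))))) = Add(-202, Mul(-4, I, Pow(2, Rational(1, 2))))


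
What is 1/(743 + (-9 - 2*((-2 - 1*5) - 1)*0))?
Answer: 1/734 ≈ 0.0013624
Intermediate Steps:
1/(743 + (-9 - 2*((-2 - 1*5) - 1)*0)) = 1/(743 + (-9 - 2*((-2 - 5) - 1)*0)) = 1/(743 + (-9 - 2*(-7 - 1)*0)) = 1/(743 + (-9 - (-16)*0)) = 1/(743 + (-9 - 2*0)) = 1/(743 + (-9 + 0)) = 1/(743 - 9) = 1/734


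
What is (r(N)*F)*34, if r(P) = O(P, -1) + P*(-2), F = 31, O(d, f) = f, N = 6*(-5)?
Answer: 62186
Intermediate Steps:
N = -30
r(P) = -1 - 2*P (r(P) = -1 + P*(-2) = -1 - 2*P)
(r(N)*F)*34 = ((-1 - 2*(-30))*31)*34 = ((-1 + 60)*31)*34 = (59*31)*34 = 1829*34 = 62186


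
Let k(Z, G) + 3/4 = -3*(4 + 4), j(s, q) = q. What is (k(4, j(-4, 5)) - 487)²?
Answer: 4190209/16 ≈ 2.6189e+5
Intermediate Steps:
k(Z, G) = -99/4 (k(Z, G) = -¾ - 3*(4 + 4) = -¾ - 3*8 = -¾ - 24 = -99/4)
(k(4, j(-4, 5)) - 487)² = (-99/4 - 487)² = (-2047/4)² = 4190209/16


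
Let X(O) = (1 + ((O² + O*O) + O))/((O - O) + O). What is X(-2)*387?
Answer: -2709/2 ≈ -1354.5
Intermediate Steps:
X(O) = (1 + O + 2*O²)/O (X(O) = (1 + ((O² + O²) + O))/(0 + O) = (1 + (2*O² + O))/O = (1 + (O + 2*O²))/O = (1 + O + 2*O²)/O)
X(-2)*387 = (1 + 1/(-2) + 2*(-2))*387 = (1 - ½ - 4)*387 = -7/2*387 = -2709/2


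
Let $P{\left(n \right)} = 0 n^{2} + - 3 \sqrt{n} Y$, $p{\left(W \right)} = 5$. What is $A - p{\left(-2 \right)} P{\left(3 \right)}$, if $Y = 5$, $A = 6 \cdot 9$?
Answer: $4050 \sqrt{3} \approx 7014.8$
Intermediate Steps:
$A = 54$
$P{\left(n \right)} = - 15 \sqrt{n}$ ($P{\left(n \right)} = 0 n^{2} + - 3 \sqrt{n} 5 = 0 - 15 \sqrt{n} = - 15 \sqrt{n}$)
$A - p{\left(-2 \right)} P{\left(3 \right)} = 54 \left(-1\right) 5 \left(- 15 \sqrt{3}\right) = 54 \left(- 5 \left(- 15 \sqrt{3}\right)\right) = 54 \cdot 75 \sqrt{3} = 4050 \sqrt{3}$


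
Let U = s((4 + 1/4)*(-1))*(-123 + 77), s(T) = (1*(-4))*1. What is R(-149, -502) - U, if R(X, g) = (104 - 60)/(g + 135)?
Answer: -67572/367 ≈ -184.12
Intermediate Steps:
R(X, g) = 44/(135 + g)
s(T) = -4 (s(T) = -4*1 = -4)
U = 184 (U = -4*(-123 + 77) = -4*(-46) = 184)
R(-149, -502) - U = 44/(135 - 502) - 1*184 = 44/(-367) - 184 = 44*(-1/367) - 184 = -44/367 - 184 = -67572/367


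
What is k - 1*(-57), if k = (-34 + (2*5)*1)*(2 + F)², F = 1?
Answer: -159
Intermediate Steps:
k = -216 (k = (-34 + (2*5)*1)*(2 + 1)² = (-34 + 10*1)*3² = (-34 + 10)*9 = -24*9 = -216)
k - 1*(-57) = -216 - 1*(-57) = -216 + 57 = -159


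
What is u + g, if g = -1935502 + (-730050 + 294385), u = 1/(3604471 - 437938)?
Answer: -7508378554010/3166533 ≈ -2.3712e+6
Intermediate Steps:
u = 1/3166533 ≈ 3.1580e-7
g = -2371167 (g = -1935502 - 435665 = -2371167)
u + g = 1/3166533 - 2371167 = -7508378554010/3166533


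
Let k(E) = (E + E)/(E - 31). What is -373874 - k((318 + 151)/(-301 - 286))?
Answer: -3489366511/9333 ≈ -3.7387e+5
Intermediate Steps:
k(E) = 2*E/(-31 + E) (k(E) = (2*E)/(-31 + E) = 2*E/(-31 + E))
-373874 - k((318 + 151)/(-301 - 286)) = -373874 - 2*(318 + 151)/(-301 - 286)/(-31 + (318 + 151)/(-301 - 286)) = -373874 - 2*469/(-587)/(-31 + 469/(-587)) = -373874 - 2*469*(-1/587)/(-31 + 469*(-1/587)) = -373874 - 2*(-469)/(587*(-31 - 469/587)) = -373874 - 2*(-469)/(587*(-18666/587)) = -373874 - 2*(-469)*(-587)/(587*18666) = -373874 - 1*469/9333 = -373874 - 469/9333 = -3489366511/9333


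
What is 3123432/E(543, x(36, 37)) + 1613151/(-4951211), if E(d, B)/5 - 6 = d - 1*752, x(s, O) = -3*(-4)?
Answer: -15466408224417/5025479165 ≈ -3077.6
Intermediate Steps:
x(s, O) = 12
E(d, B) = -3730 + 5*d (E(d, B) = 30 + 5*(d - 1*752) = 30 + 5*(d - 752) = 30 + 5*(-752 + d) = 30 + (-3760 + 5*d) = -3730 + 5*d)
3123432/E(543, x(36, 37)) + 1613151/(-4951211) = 3123432/(-3730 + 5*543) + 1613151/(-4951211) = 3123432/(-3730 + 2715) + 1613151*(-1/4951211) = 3123432/(-1015) - 1613151/4951211 = 3123432*(-1/1015) - 1613151/4951211 = -3123432/1015 - 1613151/4951211 = -15466408224417/5025479165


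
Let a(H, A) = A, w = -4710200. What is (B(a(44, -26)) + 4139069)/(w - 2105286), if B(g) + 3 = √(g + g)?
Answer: -2069533/3407743 - I*√13/3407743 ≈ -0.6073 - 1.058e-6*I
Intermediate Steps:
B(g) = -3 + √2*√g (B(g) = -3 + √(g + g) = -3 + √(2*g) = -3 + √2*√g)
(B(a(44, -26)) + 4139069)/(w - 2105286) = ((-3 + √2*√(-26)) + 4139069)/(-4710200 - 2105286) = ((-3 + √2*(I*√26)) + 4139069)/(-6815486) = ((-3 + 2*I*√13) + 4139069)*(-1/6815486) = (4139066 + 2*I*√13)*(-1/6815486) = -2069533/3407743 - I*√13/3407743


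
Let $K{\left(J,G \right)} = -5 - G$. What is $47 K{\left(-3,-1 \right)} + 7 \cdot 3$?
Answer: $-167$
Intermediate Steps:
$47 K{\left(-3,-1 \right)} + 7 \cdot 3 = 47 \left(-5 - -1\right) + 7 \cdot 3 = 47 \left(-5 + 1\right) + 21 = 47 \left(-4\right) + 21 = -188 + 21 = -167$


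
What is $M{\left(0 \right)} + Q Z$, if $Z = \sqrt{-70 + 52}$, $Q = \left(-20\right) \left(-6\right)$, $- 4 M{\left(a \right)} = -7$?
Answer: $\frac{7}{4} + 360 i \sqrt{2} \approx 1.75 + 509.12 i$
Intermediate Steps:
$M{\left(a \right)} = \frac{7}{4}$ ($M{\left(a \right)} = \left(- \frac{1}{4}\right) \left(-7\right) = \frac{7}{4}$)
$Q = 120$
$Z = 3 i \sqrt{2}$ ($Z = \sqrt{-18} = 3 i \sqrt{2} \approx 4.2426 i$)
$M{\left(0 \right)} + Q Z = \frac{7}{4} + 120 \cdot 3 i \sqrt{2} = \frac{7}{4} + 360 i \sqrt{2}$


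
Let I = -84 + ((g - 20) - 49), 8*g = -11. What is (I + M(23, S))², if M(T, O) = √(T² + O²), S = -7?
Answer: 1562217/64 - 20995*√2/4 ≈ 16987.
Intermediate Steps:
g = -11/8 (g = (⅛)*(-11) = -11/8 ≈ -1.3750)
M(T, O) = √(O² + T²)
I = -1235/8 (I = -84 + ((-11/8 - 20) - 49) = -84 + (-171/8 - 49) = -84 - 563/8 = -1235/8 ≈ -154.38)
(I + M(23, S))² = (-1235/8 + √((-7)² + 23²))² = (-1235/8 + √(49 + 529))² = (-1235/8 + √578)² = (-1235/8 + 17*√2)²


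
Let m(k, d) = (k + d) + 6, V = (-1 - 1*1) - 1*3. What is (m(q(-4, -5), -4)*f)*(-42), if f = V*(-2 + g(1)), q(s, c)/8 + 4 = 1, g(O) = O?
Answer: 4620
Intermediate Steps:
V = -5 (V = (-1 - 1) - 3 = -2 - 3 = -5)
q(s, c) = -24 (q(s, c) = -32 + 8*1 = -32 + 8 = -24)
m(k, d) = 6 + d + k (m(k, d) = (d + k) + 6 = 6 + d + k)
f = 5 (f = -5*(-2 + 1) = -5*(-1) = 5)
(m(q(-4, -5), -4)*f)*(-42) = ((6 - 4 - 24)*5)*(-42) = -22*5*(-42) = -110*(-42) = 4620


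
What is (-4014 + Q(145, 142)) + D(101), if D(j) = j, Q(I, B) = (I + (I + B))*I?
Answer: 58727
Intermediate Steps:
Q(I, B) = I*(B + 2*I) (Q(I, B) = (I + (B + I))*I = (B + 2*I)*I = I*(B + 2*I))
(-4014 + Q(145, 142)) + D(101) = (-4014 + 145*(142 + 2*145)) + 101 = (-4014 + 145*(142 + 290)) + 101 = (-4014 + 145*432) + 101 = (-4014 + 62640) + 101 = 58626 + 101 = 58727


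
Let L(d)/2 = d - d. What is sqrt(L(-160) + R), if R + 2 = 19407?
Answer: sqrt(19405) ≈ 139.30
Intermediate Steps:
R = 19405 (R = -2 + 19407 = 19405)
L(d) = 0 (L(d) = 2*(d - d) = 2*0 = 0)
sqrt(L(-160) + R) = sqrt(0 + 19405) = sqrt(19405)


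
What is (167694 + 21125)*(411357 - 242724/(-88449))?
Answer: 2290019365470641/29483 ≈ 7.7672e+10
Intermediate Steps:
(167694 + 21125)*(411357 - 242724/(-88449)) = 188819*(411357 - 242724*(-1/88449)) = 188819*(411357 + 80908/29483) = 188819*(12128119339/29483) = 2290019365470641/29483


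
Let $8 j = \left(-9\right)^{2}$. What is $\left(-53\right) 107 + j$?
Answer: $- \frac{45287}{8} \approx -5660.9$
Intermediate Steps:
$j = \frac{81}{8}$ ($j = \frac{\left(-9\right)^{2}}{8} = \frac{1}{8} \cdot 81 = \frac{81}{8} \approx 10.125$)
$\left(-53\right) 107 + j = \left(-53\right) 107 + \frac{81}{8} = -5671 + \frac{81}{8} = - \frac{45287}{8}$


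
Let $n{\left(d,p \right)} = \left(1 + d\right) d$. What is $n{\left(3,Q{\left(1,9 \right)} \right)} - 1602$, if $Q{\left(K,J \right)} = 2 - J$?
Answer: $-1590$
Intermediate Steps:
$n{\left(d,p \right)} = d \left(1 + d\right)$
$n{\left(3,Q{\left(1,9 \right)} \right)} - 1602 = 3 \left(1 + 3\right) - 1602 = 3 \cdot 4 - 1602 = 12 - 1602 = -1590$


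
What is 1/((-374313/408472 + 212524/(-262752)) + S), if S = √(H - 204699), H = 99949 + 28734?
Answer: -1212939922980368814/53446432589034503699713 - 2812267944115385616*I*√4751/53446432589034503699713 ≈ -2.2694e-5 - 0.0036269*I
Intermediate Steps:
H = 128683
S = 4*I*√4751 (S = √(128683 - 204699) = √(-76016) = 4*I*√4751 ≈ 275.71*I)
1/((-374313/408472 + 212524/(-262752)) + S) = 1/((-374313/408472 + 212524/(-262752)) + 4*I*√4751) = 1/((-374313*1/408472 + 212524*(-1/262752)) + 4*I*√4751) = 1/((-374313/408472 - 53131/65688) + 4*I*√4751) = 1/(-1446574943/838490898 + 4*I*√4751)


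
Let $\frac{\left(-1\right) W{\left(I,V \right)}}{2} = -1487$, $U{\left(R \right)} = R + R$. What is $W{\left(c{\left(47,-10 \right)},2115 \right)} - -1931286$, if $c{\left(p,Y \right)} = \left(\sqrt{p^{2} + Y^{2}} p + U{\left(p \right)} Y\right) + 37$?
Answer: $1934260$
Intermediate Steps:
$U{\left(R \right)} = 2 R$
$c{\left(p,Y \right)} = 37 + p \sqrt{Y^{2} + p^{2}} + 2 Y p$ ($c{\left(p,Y \right)} = \left(\sqrt{p^{2} + Y^{2}} p + 2 p Y\right) + 37 = \left(\sqrt{Y^{2} + p^{2}} p + 2 Y p\right) + 37 = \left(p \sqrt{Y^{2} + p^{2}} + 2 Y p\right) + 37 = 37 + p \sqrt{Y^{2} + p^{2}} + 2 Y p$)
$W{\left(I,V \right)} = 2974$ ($W{\left(I,V \right)} = \left(-2\right) \left(-1487\right) = 2974$)
$W{\left(c{\left(47,-10 \right)},2115 \right)} - -1931286 = 2974 - -1931286 = 2974 + 1931286 = 1934260$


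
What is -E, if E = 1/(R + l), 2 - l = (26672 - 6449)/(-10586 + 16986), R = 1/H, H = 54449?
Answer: 348473600/404168527 ≈ 0.86220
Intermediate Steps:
R = 1/54449 ≈ 1.8366e-5
l = -7423/6400 (l = 2 - (26672 - 6449)/(-10586 + 16986) = 2 - 20223/6400 = -7423/6400 ≈ -1.1598)
E = -348473600/404168527 (E = 1/(1/54449 - 7423/6400) = 1/(-404168527/348473600) = -348473600/404168527 ≈ -0.86220)
-E = -1*(-348473600/404168527) = 348473600/404168527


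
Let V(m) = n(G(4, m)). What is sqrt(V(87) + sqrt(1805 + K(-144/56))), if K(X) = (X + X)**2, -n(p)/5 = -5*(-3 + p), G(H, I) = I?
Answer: sqrt(102900 + 7*sqrt(89741))/7 ≈ 46.290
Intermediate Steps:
n(p) = -75 + 25*p (n(p) = -(-25)*(-3 + p) = -5*(15 - 5*p) = -75 + 25*p)
V(m) = -75 + 25*m
K(X) = 4*X**2 (K(X) = (2*X)**2 = 4*X**2)
sqrt(V(87) + sqrt(1805 + K(-144/56))) = sqrt((-75 + 25*87) + sqrt(1805 + 4*(-144/56)**2)) = sqrt((-75 + 2175) + sqrt(1805 + 4*(-144*1/56)**2)) = sqrt(2100 + sqrt(1805 + 4*(-18/7)**2)) = sqrt(2100 + sqrt(1805 + 4*(324/49))) = sqrt(2100 + sqrt(1805 + 1296/49)) = sqrt(2100 + sqrt(89741/49)) = sqrt(2100 + sqrt(89741)/7)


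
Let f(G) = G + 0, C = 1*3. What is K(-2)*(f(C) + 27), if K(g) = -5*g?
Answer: 300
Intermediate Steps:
C = 3
f(G) = G
K(-2)*(f(C) + 27) = (-5*(-2))*(3 + 27) = 10*30 = 300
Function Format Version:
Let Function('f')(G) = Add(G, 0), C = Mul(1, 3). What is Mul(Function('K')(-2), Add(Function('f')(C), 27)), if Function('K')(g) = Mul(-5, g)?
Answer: 300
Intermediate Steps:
C = 3
Function('f')(G) = G
Mul(Function('K')(-2), Add(Function('f')(C), 27)) = Mul(Mul(-5, -2), Add(3, 27)) = Mul(10, 30) = 300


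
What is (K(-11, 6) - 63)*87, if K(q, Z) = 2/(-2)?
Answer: -5568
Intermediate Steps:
K(q, Z) = -1 (K(q, Z) = 2*(-½) = -1)
(K(-11, 6) - 63)*87 = (-1 - 63)*87 = -64*87 = -5568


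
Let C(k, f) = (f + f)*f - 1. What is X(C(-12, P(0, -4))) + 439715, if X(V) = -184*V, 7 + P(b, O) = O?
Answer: 395371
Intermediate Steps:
P(b, O) = -7 + O
C(k, f) = -1 + 2*f² (C(k, f) = (2*f)*f - 1 = 2*f² - 1 = -1 + 2*f²)
X(C(-12, P(0, -4))) + 439715 = -184*(-1 + 2*(-7 - 4)²) + 439715 = -184*(-1 + 2*(-11)²) + 439715 = -184*(-1 + 2*121) + 439715 = -184*(-1 + 242) + 439715 = -184*241 + 439715 = -44344 + 439715 = 395371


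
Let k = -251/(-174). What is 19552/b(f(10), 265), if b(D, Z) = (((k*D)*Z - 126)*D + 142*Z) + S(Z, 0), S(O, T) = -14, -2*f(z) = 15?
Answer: 4536064/13934777 ≈ 0.32552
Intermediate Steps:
f(z) = -15/2 (f(z) = -1/2*15 = -15/2)
k = 251/174 (k = -251*(-1/174) = 251/174 ≈ 1.4425)
b(D, Z) = -14 + 142*Z + D*(-126 + 251*D*Z/174) (b(D, Z) = (((251*D/174)*Z - 126)*D + 142*Z) - 14 = ((251*D*Z/174 - 126)*D + 142*Z) - 14 = ((-126 + 251*D*Z/174)*D + 142*Z) - 14 = (D*(-126 + 251*D*Z/174) + 142*Z) - 14 = (142*Z + D*(-126 + 251*D*Z/174)) - 14 = -14 + 142*Z + D*(-126 + 251*D*Z/174))
19552/b(f(10), 265) = 19552/(-14 - 126*(-15/2) + 142*265 + (251/174)*265*(-15/2)**2) = 19552/(-14 + 945 + 37630 + (251/174)*265*(225/4)) = 19552/(-14 + 945 + 37630 + 4988625/232) = 19552/(13934777/232) = 19552*(232/13934777) = 4536064/13934777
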